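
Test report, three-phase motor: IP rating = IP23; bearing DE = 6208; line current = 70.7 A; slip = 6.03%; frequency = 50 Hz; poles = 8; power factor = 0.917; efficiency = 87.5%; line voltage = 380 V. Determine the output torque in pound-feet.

373 lb·ft

P_in = √3·V·I·cosφ = 1.732 × 380 × 70.7 × 0.917 = 42670 W
P_out = η·P_in = 0.875 × 42670 = 37336 W
n_s = 120×50/8 = 750 rpm; n = 750×(1−0.0603) = 705 rpm
ω = 2π×705/60 = 73.83 rad/s
τ = P_out/ω = 37336/73.83 = 505.7 N·m
In lb·ft: 505.7/1.356 = 373 lb·ft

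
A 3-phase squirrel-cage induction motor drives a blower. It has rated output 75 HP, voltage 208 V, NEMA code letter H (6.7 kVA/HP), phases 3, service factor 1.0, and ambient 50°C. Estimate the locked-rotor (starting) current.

S_LR = 6.7 × 75 = 502.5 kVA
I_LR = S_LR/(√3·V_L) = 502500/(1.732×208) = 1390 A

1390 A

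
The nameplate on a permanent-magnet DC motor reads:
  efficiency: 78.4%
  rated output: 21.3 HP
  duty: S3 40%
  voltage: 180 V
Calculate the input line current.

P_out = 21.3 × 746 = 15890 W
P_in = P_out / η = 15890 / 0.784 = 20268 W
I = P_in / V = 20268 / 180 = 113 A

113 A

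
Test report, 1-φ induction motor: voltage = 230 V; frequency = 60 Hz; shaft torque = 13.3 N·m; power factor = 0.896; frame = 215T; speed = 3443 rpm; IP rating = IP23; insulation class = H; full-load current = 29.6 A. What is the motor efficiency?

78.6 %

ω = 2π × 3443/60 = 360.6 rad/s; P_out = τω = 13.3 × 360.6 = 4796 W
P_in = V·I·cosφ = 230 × 29.6 × 0.896 = 6100 W
η = P_out / P_in = 4796 / 6100 = 0.786 = 78.6%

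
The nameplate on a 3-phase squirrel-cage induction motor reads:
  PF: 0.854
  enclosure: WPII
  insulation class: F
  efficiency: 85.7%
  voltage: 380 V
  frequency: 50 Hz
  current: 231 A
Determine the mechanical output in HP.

P_in = √3·V·I·cosφ = 1.732 × 380 × 231 × 0.854 = 129838 W
P_out = η·P_in = 0.857 × 129838 = 111271 W
= 111271/746 = 149 HP

149 HP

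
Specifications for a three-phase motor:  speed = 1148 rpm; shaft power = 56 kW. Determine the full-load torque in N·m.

ω = 2π × 1148/60 = 120.2 rad/s
τ = P/ω = 56000/120.2 = 466 N·m

466 N·m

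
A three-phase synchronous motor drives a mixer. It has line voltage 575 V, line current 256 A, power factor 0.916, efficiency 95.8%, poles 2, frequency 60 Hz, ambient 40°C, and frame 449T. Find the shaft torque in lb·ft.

P_in = √3·V·I·cosφ = 1.732 × 575 × 256 × 0.916 = 233535 W
P_out = η·P_in = 0.958 × 233535 = 223727 W
n = n_s = 120×60/2 = 3600 rpm (synchronous)
ω = 2π×3600/60 = 377 rad/s
τ = P_out/ω = 223727/377 = 593.4 N·m
In lb·ft: 593.4/1.356 = 438 lb·ft

438 lb·ft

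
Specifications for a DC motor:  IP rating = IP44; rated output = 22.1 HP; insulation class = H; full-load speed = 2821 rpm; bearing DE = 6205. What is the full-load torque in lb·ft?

P_out = 22.1 × 746 = 16487 W
ω = 2π × 2821/60 = 295.4 rad/s
τ = P_out/ω = 16487/295.4 = 55.81 N·m
In lb·ft: 55.81/1.356 = 41.2 lb·ft

41.2 lb·ft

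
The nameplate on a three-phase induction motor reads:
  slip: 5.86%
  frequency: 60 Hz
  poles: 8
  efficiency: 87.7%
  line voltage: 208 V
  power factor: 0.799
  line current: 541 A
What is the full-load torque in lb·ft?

1140 lb·ft

P_in = √3·V·I·cosφ = 1.732 × 208 × 541 × 0.799 = 155724 W
P_out = η·P_in = 0.877 × 155724 = 136570 W
n_s = 120×60/8 = 900 rpm; n = 900×(1−0.0586) = 847 rpm
ω = 2π×847/60 = 88.7 rad/s
τ = P_out/ω = 136570/88.7 = 1540 N·m
In lb·ft: 1540/1.356 = 1140 lb·ft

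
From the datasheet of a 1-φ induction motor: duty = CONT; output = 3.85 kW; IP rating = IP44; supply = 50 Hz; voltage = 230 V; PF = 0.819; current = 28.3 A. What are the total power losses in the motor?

P_in = V·I·cosφ = 230×28.3×0.819 = 5331 W
P_out = 3850 W
Losses = P_in − P_out = 5331 − 3850 = 1481 W

1480 W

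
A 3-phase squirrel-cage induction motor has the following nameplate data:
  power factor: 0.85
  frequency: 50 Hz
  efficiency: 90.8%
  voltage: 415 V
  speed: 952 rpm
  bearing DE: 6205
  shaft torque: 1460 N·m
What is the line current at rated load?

262 A

ω = 2π×952/60 = 99.69 rad/s; P_out = τω = 1460 × 99.69 = 145547 W
P_in = P_out / η = 145547 / 0.908 = 160294 W
I_L = P_in / (√3·V_L·cosφ) = 160294 / (1.732 × 415 × 0.85) = 262 A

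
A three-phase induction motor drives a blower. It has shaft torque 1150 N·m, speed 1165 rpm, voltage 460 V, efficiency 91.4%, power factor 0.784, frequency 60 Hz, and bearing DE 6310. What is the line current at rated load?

ω = 2π×1165/60 = 122 rad/s; P_out = τω = 1150 × 122 = 140300 W
P_in = P_out / η = 140300 / 0.914 = 153501 W
I_L = P_in / (√3·V_L·cosφ) = 153501 / (1.732 × 460 × 0.784) = 246 A

246 A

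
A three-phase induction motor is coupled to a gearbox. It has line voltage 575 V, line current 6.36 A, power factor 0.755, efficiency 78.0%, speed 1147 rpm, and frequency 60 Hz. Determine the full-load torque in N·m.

P_in = √3·V·I·cosφ = 1.732 × 575 × 6.36 × 0.755 = 4782 W
P_out = η·P_in = 0.78 × 4782 = 3730 W
n = 1147 rpm
ω = 2π×1147/60 = 120.1 rad/s
τ = P_out/ω = 3730/120.1 = 31.1 N·m

31.1 N·m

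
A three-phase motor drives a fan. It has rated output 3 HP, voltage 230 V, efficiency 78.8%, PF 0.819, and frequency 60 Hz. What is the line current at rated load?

P_out = 3 × 746 = 2238 W
P_in = P_out / η = 2238 / 0.788 = 2840 W
I_L = P_in / (√3·V_L·cosφ) = 2840 / (1.732 × 230 × 0.819) = 8.7 A

8.7 A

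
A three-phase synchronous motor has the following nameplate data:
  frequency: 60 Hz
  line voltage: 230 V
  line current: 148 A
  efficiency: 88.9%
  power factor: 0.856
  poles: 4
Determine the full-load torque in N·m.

P_in = √3·V·I·cosφ = 1.732 × 230 × 148 × 0.856 = 50467 W
P_out = η·P_in = 0.889 × 50467 = 44865 W
n = n_s = 120×60/4 = 1800 rpm (synchronous)
ω = 2π×1800/60 = 188.5 rad/s
τ = P_out/ω = 44865/188.5 = 238 N·m

238 N·m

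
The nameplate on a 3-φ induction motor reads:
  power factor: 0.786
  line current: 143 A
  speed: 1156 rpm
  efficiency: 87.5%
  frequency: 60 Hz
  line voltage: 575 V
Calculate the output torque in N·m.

809 N·m

P_in = √3·V·I·cosφ = 1.732 × 575 × 143 × 0.786 = 111937 W
P_out = η·P_in = 0.875 × 111937 = 97945 W
n = 1156 rpm
ω = 2π×1156/60 = 121.1 rad/s
τ = P_out/ω = 97945/121.1 = 809 N·m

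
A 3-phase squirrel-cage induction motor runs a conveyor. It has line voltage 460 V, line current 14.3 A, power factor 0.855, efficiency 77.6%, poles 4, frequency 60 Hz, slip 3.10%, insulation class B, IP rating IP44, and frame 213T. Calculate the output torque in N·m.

P_in = √3·V·I·cosφ = 1.732 × 460 × 14.3 × 0.855 = 9741 W
P_out = η·P_in = 0.776 × 9741 = 7559 W
n_s = 120×60/4 = 1800 rpm; n = 1800×(1−0.031) = 1744 rpm
ω = 2π×1744/60 = 182.6 rad/s
τ = P_out/ω = 7559/182.6 = 41.4 N·m

41.4 N·m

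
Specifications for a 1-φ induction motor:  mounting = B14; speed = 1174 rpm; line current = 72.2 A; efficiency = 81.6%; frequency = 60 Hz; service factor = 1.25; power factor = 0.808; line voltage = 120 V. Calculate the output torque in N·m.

P_in = V·I·cosφ = 120 × 72.2 × 0.808 = 7001 W
P_out = η·P_in = 0.816 × 7001 = 5713 W
n = 1174 rpm
ω = 2π×1174/60 = 122.9 rad/s
τ = P_out/ω = 5713/122.9 = 46.5 N·m

46.5 N·m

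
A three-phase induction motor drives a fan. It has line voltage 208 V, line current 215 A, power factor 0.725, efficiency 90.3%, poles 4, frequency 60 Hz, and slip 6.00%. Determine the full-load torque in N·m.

P_in = √3·V·I·cosφ = 1.732 × 208 × 215 × 0.725 = 56155 W
P_out = η·P_in = 0.903 × 56155 = 50708 W
n_s = 120×60/4 = 1800 rpm; n = 1800×(1−0.06) = 1692 rpm
ω = 2π×1692/60 = 177.2 rad/s
τ = P_out/ω = 50708/177.2 = 286 N·m

286 N·m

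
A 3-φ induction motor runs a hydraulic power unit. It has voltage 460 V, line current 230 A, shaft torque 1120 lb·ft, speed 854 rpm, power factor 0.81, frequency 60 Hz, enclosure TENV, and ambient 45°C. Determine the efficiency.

τ = 1120 lb·ft × 1.356 = 1519 N·m
ω = 2π × 854/60 = 89.43 rad/s; P_out = τω = 1519 × 89.43 = 135844 W
P_in = √3·V_L·I_L·cosφ = 1.732 × 460 × 230 × 0.81 = 148429 W
η = P_out / P_in = 135844 / 148429 = 0.915 = 91.5%

91.5 %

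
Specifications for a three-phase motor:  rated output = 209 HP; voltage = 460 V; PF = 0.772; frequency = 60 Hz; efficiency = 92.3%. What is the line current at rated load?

275 A

P_out = 209 × 746 = 155914 W
P_in = P_out / η = 155914 / 0.923 = 168921 W
I_L = P_in / (√3·V_L·cosφ) = 168921 / (1.732 × 460 × 0.772) = 275 A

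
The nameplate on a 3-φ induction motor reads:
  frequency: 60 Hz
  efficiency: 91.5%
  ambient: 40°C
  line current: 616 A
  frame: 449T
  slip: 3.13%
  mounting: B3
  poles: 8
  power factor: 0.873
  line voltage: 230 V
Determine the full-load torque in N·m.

2150 N·m

P_in = √3·V·I·cosφ = 1.732 × 230 × 616 × 0.873 = 214225 W
P_out = η·P_in = 0.915 × 214225 = 196016 W
n_s = 120×60/8 = 900 rpm; n = 900×(1−0.0313) = 872 rpm
ω = 2π×872/60 = 91.32 rad/s
τ = P_out/ω = 196016/91.32 = 2150 N·m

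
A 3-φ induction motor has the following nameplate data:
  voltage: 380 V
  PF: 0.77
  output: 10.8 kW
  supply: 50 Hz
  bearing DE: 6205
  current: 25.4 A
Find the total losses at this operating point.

P_in = √3·V·I·cosφ = 1.732×380×25.4×0.77 = 12872 W
P_out = 10800 W
Losses = P_in − P_out = 12872 − 10800 = 2072 W

2.07 kW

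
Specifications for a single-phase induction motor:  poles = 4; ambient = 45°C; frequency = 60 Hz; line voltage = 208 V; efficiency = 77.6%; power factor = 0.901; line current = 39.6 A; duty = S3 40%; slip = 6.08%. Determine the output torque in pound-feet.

24 lb·ft

P_in = V·I·cosφ = 208 × 39.6 × 0.901 = 7421 W
P_out = η·P_in = 0.776 × 7421 = 5759 W
n_s = 120×60/4 = 1800 rpm; n = 1800×(1−0.0608) = 1691 rpm
ω = 2π×1691/60 = 177.1 rad/s
τ = P_out/ω = 5759/177.1 = 32.52 N·m
In lb·ft: 32.52/1.356 = 24 lb·ft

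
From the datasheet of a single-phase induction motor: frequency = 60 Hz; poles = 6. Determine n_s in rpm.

1200 rpm

n_s = 120f/p = 120×60/6 = 1200 rpm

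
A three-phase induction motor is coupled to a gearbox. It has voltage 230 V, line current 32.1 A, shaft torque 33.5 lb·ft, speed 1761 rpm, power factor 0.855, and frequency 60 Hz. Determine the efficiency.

τ = 33.5 lb·ft × 1.356 = 45.43 N·m
ω = 2π × 1761/60 = 184.4 rad/s; P_out = τω = 45.43 × 184.4 = 8377 W
P_in = √3·V_L·I_L·cosφ = 1.732 × 230 × 32.1 × 0.855 = 10933 W
η = P_out / P_in = 8377 / 10933 = 0.766 = 76.6%

76.6 %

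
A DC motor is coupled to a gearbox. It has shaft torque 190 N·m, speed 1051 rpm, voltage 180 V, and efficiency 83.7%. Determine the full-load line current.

139 A

ω = 2π×1051/60 = 110.1 rad/s; P_out = τω = 190 × 110.1 = 20919 W
P_in = P_out / η = 20919 / 0.837 = 24993 W
I = P_in / V = 24993 / 180 = 139 A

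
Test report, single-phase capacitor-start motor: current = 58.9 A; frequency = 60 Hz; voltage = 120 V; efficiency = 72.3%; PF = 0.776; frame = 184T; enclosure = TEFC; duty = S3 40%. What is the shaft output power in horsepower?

P_in = V·I·cosφ = 120 × 58.9 × 0.776 = 5485 W
P_out = η·P_in = 0.723 × 5485 = 3966 W
= 3966/746 = 5.32 HP

5.32 HP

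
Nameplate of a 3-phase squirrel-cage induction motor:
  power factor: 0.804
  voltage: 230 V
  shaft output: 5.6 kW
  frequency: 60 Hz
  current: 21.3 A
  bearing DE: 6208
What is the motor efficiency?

82.1 %

P_out = 5.6 kW = 5600 W
P_in = √3·V_L·I_L·cosφ = 1.732 × 230 × 21.3 × 0.804 = 6822 W
η = P_out / P_in = 5600 / 6822 = 0.821 = 82.1%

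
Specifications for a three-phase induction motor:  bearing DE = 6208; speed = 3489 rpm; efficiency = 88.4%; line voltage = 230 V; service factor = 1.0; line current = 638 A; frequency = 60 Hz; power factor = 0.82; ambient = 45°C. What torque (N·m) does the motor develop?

504 N·m

P_in = √3·V·I·cosφ = 1.732 × 230 × 638 × 0.82 = 208406 W
P_out = η·P_in = 0.884 × 208406 = 184231 W
n = 3489 rpm
ω = 2π×3489/60 = 365.4 rad/s
τ = P_out/ω = 184231/365.4 = 504 N·m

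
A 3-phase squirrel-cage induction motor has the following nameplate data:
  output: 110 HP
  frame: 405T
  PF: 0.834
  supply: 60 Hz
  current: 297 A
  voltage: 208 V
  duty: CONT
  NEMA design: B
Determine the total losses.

7.18 kW

P_in = √3·V·I·cosφ = 1.732×208×297×0.834 = 89235 W
P_out = 110×746 = 82060 W
Losses = P_in − P_out = 89235 − 82060 = 7175 W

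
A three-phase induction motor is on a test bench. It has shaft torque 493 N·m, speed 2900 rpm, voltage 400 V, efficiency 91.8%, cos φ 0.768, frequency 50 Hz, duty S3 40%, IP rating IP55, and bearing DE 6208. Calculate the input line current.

ω = 2π×2900/60 = 303.7 rad/s; P_out = τω = 493 × 303.7 = 149724 W
P_in = P_out / η = 149724 / 0.918 = 163098 W
I_L = P_in / (√3·V_L·cosφ) = 163098 / (1.732 × 400 × 0.768) = 307 A

307 A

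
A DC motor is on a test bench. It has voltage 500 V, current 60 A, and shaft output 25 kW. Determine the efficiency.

83.3 %

P_out = 25 kW = 25000 W
P_in = V·I = 500 × 60 = 30000 W
η = P_out / P_in = 25000 / 30000 = 0.833 = 83.3%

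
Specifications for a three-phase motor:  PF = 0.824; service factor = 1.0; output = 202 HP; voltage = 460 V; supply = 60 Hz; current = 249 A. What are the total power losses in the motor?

12.8 kW

P_in = √3·V·I·cosφ = 1.732×460×249×0.824 = 163468 W
P_out = 202×746 = 150692 W
Losses = P_in − P_out = 163468 − 150692 = 12776 W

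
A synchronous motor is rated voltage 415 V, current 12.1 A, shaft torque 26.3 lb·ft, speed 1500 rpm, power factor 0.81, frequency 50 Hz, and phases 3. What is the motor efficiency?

τ = 26.3 lb·ft × 1.356 = 35.66 N·m
ω = 2π × 1500/60 = 157.1 rad/s; P_out = τω = 35.66 × 157.1 = 5602 W
P_in = √3·V_L·I_L·cosφ = 1.732 × 415 × 12.1 × 0.81 = 7045 W
η = P_out / P_in = 5602 / 7045 = 0.795 = 79.5%

79.5 %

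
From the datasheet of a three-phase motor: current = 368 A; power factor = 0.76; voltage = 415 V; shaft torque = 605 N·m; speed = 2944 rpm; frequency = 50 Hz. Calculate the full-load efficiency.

ω = 2π × 2944/60 = 308.3 rad/s; P_out = τω = 605 × 308.3 = 186522 W
P_in = √3·V_L·I_L·cosφ = 1.732 × 415 × 368 × 0.76 = 201028 W
η = P_out / P_in = 186522 / 201028 = 0.928 = 92.8%

92.8 %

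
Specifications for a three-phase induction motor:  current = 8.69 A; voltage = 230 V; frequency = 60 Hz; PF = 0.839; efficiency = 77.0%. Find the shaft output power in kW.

2.24 kW

P_in = √3·V·I·cosφ = 1.732 × 230 × 8.69 × 0.839 = 2904 W
P_out = η·P_in = 0.77 × 2904 = 2236 W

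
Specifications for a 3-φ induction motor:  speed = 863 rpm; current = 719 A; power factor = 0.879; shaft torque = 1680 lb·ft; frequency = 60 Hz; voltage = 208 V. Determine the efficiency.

90.4 %

τ = 1680 lb·ft × 1.356 = 2278 N·m
ω = 2π × 863/60 = 90.37 rad/s; P_out = τω = 2278 × 90.37 = 205863 W
P_in = √3·V_L·I_L·cosφ = 1.732 × 208 × 719 × 0.879 = 227682 W
η = P_out / P_in = 205863 / 227682 = 0.904 = 90.4%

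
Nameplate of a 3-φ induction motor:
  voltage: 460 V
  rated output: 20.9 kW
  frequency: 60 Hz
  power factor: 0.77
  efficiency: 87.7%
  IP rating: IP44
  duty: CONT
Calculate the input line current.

P_out = 20.9 kW = 20900 W
P_in = P_out / η = 20900 / 0.877 = 23831 W
I_L = P_in / (√3·V_L·cosφ) = 23831 / (1.732 × 460 × 0.77) = 38.8 A

38.8 A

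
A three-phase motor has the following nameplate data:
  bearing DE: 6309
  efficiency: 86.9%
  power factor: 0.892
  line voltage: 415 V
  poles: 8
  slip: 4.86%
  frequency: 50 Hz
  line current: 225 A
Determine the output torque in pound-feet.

P_in = √3·V·I·cosφ = 1.732 × 415 × 225 × 0.892 = 144259 W
P_out = η·P_in = 0.869 × 144259 = 125361 W
n_s = 120×50/8 = 750 rpm; n = 750×(1−0.0486) = 714 rpm
ω = 2π×714/60 = 74.77 rad/s
τ = P_out/ω = 125361/74.77 = 1677 N·m
In lb·ft: 1677/1.356 = 1240 lb·ft

1240 lb·ft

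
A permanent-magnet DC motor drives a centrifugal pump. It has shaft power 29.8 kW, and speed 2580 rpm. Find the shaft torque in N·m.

ω = 2π × 2580/60 = 270.2 rad/s
τ = P/ω = 29800/270.2 = 110 N·m

110 N·m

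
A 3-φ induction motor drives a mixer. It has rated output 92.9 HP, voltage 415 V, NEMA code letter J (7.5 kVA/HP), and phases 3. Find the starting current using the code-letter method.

S_LR = 7.5 × 92.9 = 696.75 kVA
I_LR = S_LR/(√3·V_L) = 696750/(1.732×415) = 969 A

969 A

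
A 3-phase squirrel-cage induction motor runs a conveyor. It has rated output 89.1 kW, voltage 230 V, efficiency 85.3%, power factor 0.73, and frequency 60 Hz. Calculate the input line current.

359 A

P_out = 89.1 kW = 89100 W
P_in = P_out / η = 89100 / 0.853 = 104455 W
I_L = P_in / (√3·V_L·cosφ) = 104455 / (1.732 × 230 × 0.73) = 359 A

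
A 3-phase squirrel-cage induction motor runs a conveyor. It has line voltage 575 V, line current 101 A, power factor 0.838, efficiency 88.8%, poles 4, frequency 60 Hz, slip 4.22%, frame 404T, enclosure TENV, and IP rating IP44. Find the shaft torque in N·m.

P_in = √3·V·I·cosφ = 1.732 × 575 × 101 × 0.838 = 84291 W
P_out = η·P_in = 0.888 × 84291 = 74850 W
n_s = 120×60/4 = 1800 rpm; n = 1800×(1−0.0422) = 1724 rpm
ω = 2π×1724/60 = 180.5 rad/s
τ = P_out/ω = 74850/180.5 = 415 N·m

415 N·m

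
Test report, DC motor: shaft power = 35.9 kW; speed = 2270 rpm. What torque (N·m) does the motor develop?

ω = 2π × 2270/60 = 237.7 rad/s
τ = P/ω = 35900/237.7 = 151 N·m

151 N·m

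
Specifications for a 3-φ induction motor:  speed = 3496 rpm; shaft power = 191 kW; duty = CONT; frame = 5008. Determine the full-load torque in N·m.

ω = 2π × 3496/60 = 366.1 rad/s
τ = P/ω = 191000/366.1 = 522 N·m

522 N·m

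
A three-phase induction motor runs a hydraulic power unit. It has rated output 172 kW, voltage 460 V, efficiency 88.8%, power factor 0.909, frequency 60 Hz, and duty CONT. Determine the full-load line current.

267 A

P_out = 172 kW = 172000 W
P_in = P_out / η = 172000 / 0.888 = 193694 W
I_L = P_in / (√3·V_L·cosφ) = 193694 / (1.732 × 460 × 0.909) = 267 A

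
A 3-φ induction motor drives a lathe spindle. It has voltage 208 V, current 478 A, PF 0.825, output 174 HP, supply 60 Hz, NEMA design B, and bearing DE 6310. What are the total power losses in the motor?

P_in = √3·V·I·cosφ = 1.732×208×478×0.825 = 142067 W
P_out = 174×746 = 129804 W
Losses = P_in − P_out = 142067 − 129804 = 12263 W

12.3 kW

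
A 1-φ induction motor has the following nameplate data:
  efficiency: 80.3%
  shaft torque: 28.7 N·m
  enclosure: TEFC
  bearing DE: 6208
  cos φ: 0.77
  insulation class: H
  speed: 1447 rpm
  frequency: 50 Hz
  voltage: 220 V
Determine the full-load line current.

ω = 2π×1447/60 = 151.5 rad/s; P_out = τω = 28.7 × 151.5 = 4348 W
P_in = P_out / η = 4348 / 0.803 = 5415 W
I = P_in / (V·cosφ) = 5415 / (220 × 0.77) = 32 A

32 A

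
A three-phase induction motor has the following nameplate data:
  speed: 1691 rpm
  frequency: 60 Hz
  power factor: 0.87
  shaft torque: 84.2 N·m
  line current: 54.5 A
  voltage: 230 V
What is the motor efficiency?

ω = 2π × 1691/60 = 177.1 rad/s; P_out = τω = 84.2 × 177.1 = 14912 W
P_in = √3·V_L·I_L·cosφ = 1.732 × 230 × 54.5 × 0.87 = 18888 W
η = P_out / P_in = 14912 / 18888 = 0.789 = 78.9%

78.9 %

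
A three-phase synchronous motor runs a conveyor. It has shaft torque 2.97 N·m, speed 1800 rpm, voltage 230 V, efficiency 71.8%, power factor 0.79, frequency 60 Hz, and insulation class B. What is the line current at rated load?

ω = 2π×1800/60 = 188.5 rad/s; P_out = τω = 2.97 × 188.5 = 560 W
P_in = P_out / η = 560 / 0.718 = 780 W
I_L = P_in / (√3·V_L·cosφ) = 780 / (1.732 × 230 × 0.79) = 2.48 A

2.48 A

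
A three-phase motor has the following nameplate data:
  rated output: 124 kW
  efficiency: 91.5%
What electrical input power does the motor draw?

P_out = 124000 W
P_in = P_out/η = 124000/0.915 = 135519 W = 136 kW

136 kW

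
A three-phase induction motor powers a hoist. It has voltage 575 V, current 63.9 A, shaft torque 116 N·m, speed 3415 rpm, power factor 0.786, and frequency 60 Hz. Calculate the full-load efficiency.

ω = 2π × 3415/60 = 357.6 rad/s; P_out = τω = 116 × 357.6 = 41482 W
P_in = √3·V_L·I_L·cosφ = 1.732 × 575 × 63.9 × 0.786 = 50019 W
η = P_out / P_in = 41482 / 50019 = 0.829 = 82.9%

82.9 %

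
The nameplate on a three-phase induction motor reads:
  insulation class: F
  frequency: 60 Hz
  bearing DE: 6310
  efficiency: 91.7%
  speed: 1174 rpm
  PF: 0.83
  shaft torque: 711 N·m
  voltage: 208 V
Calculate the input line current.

ω = 2π×1174/60 = 122.9 rad/s; P_out = τω = 711 × 122.9 = 87382 W
P_in = P_out / η = 87382 / 0.917 = 95291 W
I_L = P_in / (√3·V_L·cosφ) = 95291 / (1.732 × 208 × 0.83) = 319 A

319 A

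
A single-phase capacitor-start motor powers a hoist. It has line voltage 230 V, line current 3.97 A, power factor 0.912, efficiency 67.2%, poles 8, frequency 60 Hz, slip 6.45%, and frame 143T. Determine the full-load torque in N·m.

6.35 N·m

P_in = V·I·cosφ = 230 × 3.97 × 0.912 = 833 W
P_out = η·P_in = 0.672 × 833 = 560 W
n_s = 120×60/8 = 900 rpm; n = 900×(1−0.0645) = 842 rpm
ω = 2π×842/60 = 88.17 rad/s
τ = P_out/ω = 560/88.17 = 6.35 N·m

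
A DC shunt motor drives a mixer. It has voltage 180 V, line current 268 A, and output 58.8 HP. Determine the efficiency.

90.9 %

P_out = 58.8 × 746 = 43865 W
P_in = V·I = 180 × 268 = 48240 W
η = P_out / P_in = 43865 / 48240 = 0.909 = 90.9%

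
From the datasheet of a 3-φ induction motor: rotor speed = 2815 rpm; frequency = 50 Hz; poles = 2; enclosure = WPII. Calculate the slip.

6.17 %

n_s = 120f/p = 120×50/2 = 3000 rpm
s = (n_s − n)/n_s = (3000 − 2815)/3000 = 0.0617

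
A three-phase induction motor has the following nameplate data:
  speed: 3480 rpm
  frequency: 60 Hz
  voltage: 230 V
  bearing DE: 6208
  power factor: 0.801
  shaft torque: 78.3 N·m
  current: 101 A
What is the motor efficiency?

ω = 2π × 3480/60 = 364.4 rad/s; P_out = τω = 78.3 × 364.4 = 28533 W
P_in = √3·V_L·I_L·cosφ = 1.732 × 230 × 101 × 0.801 = 32228 W
η = P_out / P_in = 28533 / 32228 = 0.885 = 88.5%

88.5 %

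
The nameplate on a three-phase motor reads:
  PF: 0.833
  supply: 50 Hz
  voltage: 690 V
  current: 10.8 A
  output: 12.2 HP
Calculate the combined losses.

1.65 kW

P_in = √3·V·I·cosφ = 1.732×690×10.8×0.833 = 10751 W
P_out = 12.2×746 = 9101 W
Losses = P_in − P_out = 10751 − 9101 = 1650 W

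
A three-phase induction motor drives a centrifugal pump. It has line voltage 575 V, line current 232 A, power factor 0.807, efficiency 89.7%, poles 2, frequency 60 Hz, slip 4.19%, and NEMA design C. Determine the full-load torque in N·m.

463 N·m

P_in = √3·V·I·cosφ = 1.732 × 575 × 232 × 0.807 = 186456 W
P_out = η·P_in = 0.897 × 186456 = 167251 W
n_s = 120×60/2 = 3600 rpm; n = 3600×(1−0.0419) = 3449 rpm
ω = 2π×3449/60 = 361.2 rad/s
τ = P_out/ω = 167251/361.2 = 463 N·m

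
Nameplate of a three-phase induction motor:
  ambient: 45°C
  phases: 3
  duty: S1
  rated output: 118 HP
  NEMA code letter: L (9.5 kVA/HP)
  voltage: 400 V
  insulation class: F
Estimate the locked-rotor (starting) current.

S_LR = 9.5 × 118 = 1121 kVA
I_LR = S_LR/(√3·V_L) = 1121000/(1.732×400) = 1620 A

1620 A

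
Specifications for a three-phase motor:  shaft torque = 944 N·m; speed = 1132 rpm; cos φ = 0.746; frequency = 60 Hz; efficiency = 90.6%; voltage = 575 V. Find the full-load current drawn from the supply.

166 A

ω = 2π×1132/60 = 118.5 rad/s; P_out = τω = 944 × 118.5 = 111864 W
P_in = P_out / η = 111864 / 0.906 = 123470 W
I_L = P_in / (√3·V_L·cosφ) = 123470 / (1.732 × 575 × 0.746) = 166 A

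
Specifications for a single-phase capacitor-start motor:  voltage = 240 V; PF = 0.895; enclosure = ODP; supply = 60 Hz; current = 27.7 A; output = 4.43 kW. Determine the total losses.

P_in = V·I·cosφ = 240×27.7×0.895 = 5950 W
P_out = 4430 W
Losses = P_in − P_out = 5950 − 4430 = 1520 W

1.52 kW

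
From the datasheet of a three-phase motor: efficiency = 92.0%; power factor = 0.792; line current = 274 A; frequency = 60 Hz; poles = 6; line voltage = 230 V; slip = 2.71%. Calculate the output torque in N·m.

P_in = √3·V·I·cosφ = 1.732 × 230 × 274 × 0.792 = 86447 W
P_out = η·P_in = 0.92 × 86447 = 79531 W
n_s = 120×60/6 = 1200 rpm; n = 1200×(1−0.0271) = 1167 rpm
ω = 2π×1167/60 = 122.2 rad/s
τ = P_out/ω = 79531/122.2 = 651 N·m

651 N·m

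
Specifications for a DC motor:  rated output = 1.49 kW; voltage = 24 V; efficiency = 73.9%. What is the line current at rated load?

P_out = 1.49 kW = 1490 W
P_in = P_out / η = 1490 / 0.739 = 2016 W
I = P_in / V = 2016 / 24 = 84 A

84 A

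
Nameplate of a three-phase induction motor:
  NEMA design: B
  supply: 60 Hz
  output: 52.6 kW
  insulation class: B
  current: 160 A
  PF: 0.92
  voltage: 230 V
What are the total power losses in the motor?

P_in = √3·V·I·cosφ = 1.732×230×160×0.92 = 58639 W
P_out = 52600 W
Losses = P_in − P_out = 58639 − 52600 = 6039 W

6040 W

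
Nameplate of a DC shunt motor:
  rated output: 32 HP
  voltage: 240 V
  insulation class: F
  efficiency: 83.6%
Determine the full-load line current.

P_out = 32 × 746 = 23872 W
P_in = P_out / η = 23872 / 0.836 = 28555 W
I = P_in / V = 28555 / 240 = 119 A

119 A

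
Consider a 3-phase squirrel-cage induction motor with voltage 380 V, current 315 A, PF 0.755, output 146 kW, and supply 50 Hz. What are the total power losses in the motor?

P_in = √3·V·I·cosφ = 1.732×380×315×0.755 = 156527 W
P_out = 146000 W
Losses = P_in − P_out = 156527 − 146000 = 10527 W

10500 W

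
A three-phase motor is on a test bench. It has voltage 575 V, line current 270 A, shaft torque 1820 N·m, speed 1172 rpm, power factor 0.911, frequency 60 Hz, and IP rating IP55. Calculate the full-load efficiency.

91.2 %

ω = 2π × 1172/60 = 122.7 rad/s; P_out = τω = 1820 × 122.7 = 223314 W
P_in = √3·V_L·I_L·cosφ = 1.732 × 575 × 270 × 0.911 = 244962 W
η = P_out / P_in = 223314 / 244962 = 0.912 = 91.2%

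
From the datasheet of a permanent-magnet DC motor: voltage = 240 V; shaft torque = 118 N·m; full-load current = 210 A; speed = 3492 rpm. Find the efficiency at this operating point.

85.6 %

ω = 2π × 3492/60 = 365.7 rad/s; P_out = τω = 118 × 365.7 = 43153 W
P_in = V·I = 240 × 210 = 50400 W
η = P_out / P_in = 43153 / 50400 = 0.856 = 85.6%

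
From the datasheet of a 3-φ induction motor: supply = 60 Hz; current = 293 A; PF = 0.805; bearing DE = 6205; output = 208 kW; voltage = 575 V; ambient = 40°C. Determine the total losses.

26.9 kW

P_in = √3·V·I·cosφ = 1.732×575×293×0.805 = 234898 W
P_out = 208000 W
Losses = P_in − P_out = 234898 − 208000 = 26898 W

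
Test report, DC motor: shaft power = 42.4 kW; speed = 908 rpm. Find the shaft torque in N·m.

446 N·m

ω = 2π × 908/60 = 95.09 rad/s
τ = P/ω = 42400/95.09 = 446 N·m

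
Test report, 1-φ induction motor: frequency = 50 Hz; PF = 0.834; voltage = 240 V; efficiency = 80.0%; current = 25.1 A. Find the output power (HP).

P_in = V·I·cosφ = 240 × 25.1 × 0.834 = 5024 W
P_out = η·P_in = 0.8 × 5024 = 4019 W
= 4019/746 = 5.39 HP

5.39 HP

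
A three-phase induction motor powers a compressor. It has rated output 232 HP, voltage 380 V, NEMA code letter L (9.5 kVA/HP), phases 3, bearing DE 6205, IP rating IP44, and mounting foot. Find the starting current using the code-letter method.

S_LR = 9.5 × 232 = 2204 kVA
I_LR = S_LR/(√3·V_L) = 2204000/(1.732×380) = 3350 A

3350 A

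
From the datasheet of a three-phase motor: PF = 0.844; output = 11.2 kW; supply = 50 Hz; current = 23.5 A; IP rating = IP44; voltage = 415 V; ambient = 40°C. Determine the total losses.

3060 W

P_in = √3·V·I·cosφ = 1.732×415×23.5×0.844 = 14256 W
P_out = 11200 W
Losses = P_in − P_out = 14256 − 11200 = 3056 W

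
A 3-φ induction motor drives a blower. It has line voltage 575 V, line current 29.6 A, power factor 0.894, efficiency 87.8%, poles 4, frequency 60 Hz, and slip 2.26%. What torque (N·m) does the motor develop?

P_in = √3·V·I·cosφ = 1.732 × 575 × 29.6 × 0.894 = 26354 W
P_out = η·P_in = 0.878 × 26354 = 23139 W
n_s = 120×60/4 = 1800 rpm; n = 1800×(1−0.0226) = 1759 rpm
ω = 2π×1759/60 = 184.2 rad/s
τ = P_out/ω = 23139/184.2 = 126 N·m

126 N·m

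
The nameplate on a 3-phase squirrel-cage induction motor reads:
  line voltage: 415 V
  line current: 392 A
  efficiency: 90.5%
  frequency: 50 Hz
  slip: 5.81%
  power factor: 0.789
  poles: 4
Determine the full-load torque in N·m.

1360 N·m

P_in = √3·V·I·cosφ = 1.732 × 415 × 392 × 0.789 = 222310 W
P_out = η·P_in = 0.905 × 222310 = 201191 W
n_s = 120×50/4 = 1500 rpm; n = 1500×(1−0.0581) = 1413 rpm
ω = 2π×1413/60 = 148 rad/s
τ = P_out/ω = 201191/148 = 1360 N·m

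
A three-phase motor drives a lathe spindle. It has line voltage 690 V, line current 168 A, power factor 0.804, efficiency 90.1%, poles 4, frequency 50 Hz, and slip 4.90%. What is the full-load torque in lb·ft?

P_in = √3·V·I·cosφ = 1.732 × 690 × 168 × 0.804 = 161422 W
P_out = η·P_in = 0.901 × 161422 = 145441 W
n_s = 120×50/4 = 1500 rpm; n = 1500×(1−0.049) = 1427 rpm
ω = 2π×1427/60 = 149.4 rad/s
τ = P_out/ω = 145441/149.4 = 973.5 N·m
In lb·ft: 973.5/1.356 = 718 lb·ft

718 lb·ft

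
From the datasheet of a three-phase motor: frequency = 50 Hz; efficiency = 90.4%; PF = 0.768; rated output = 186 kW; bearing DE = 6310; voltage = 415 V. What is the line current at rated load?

P_out = 186 kW = 186000 W
P_in = P_out / η = 186000 / 0.904 = 205752 W
I_L = P_in / (√3·V_L·cosφ) = 205752 / (1.732 × 415 × 0.768) = 373 A

373 A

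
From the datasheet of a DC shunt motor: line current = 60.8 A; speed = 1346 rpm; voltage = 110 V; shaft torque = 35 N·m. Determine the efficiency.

ω = 2π × 1346/60 = 141 rad/s; P_out = τω = 35 × 141 = 4935 W
P_in = V·I = 110 × 60.8 = 6688 W
η = P_out / P_in = 4935 / 6688 = 0.738 = 73.8%

73.8 %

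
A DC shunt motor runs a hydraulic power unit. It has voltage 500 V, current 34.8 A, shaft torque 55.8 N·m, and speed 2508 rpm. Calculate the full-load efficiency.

84.2 %

ω = 2π × 2508/60 = 262.6 rad/s; P_out = τω = 55.8 × 262.6 = 14653 W
P_in = V·I = 500 × 34.8 = 17400 W
η = P_out / P_in = 14653 / 17400 = 0.842 = 84.2%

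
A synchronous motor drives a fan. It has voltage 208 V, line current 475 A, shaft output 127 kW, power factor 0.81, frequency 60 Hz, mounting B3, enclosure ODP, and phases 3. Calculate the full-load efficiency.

91.6 %

P_out = 127 kW = 127000 W
P_in = √3·V_L·I_L·cosφ = 1.732 × 208 × 475 × 0.81 = 138608 W
η = P_out / P_in = 127000 / 138608 = 0.916 = 91.6%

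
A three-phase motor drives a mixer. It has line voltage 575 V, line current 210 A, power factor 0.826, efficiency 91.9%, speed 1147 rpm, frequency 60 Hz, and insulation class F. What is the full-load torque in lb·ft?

975 lb·ft

P_in = √3·V·I·cosφ = 1.732 × 575 × 210 × 0.826 = 172749 W
P_out = η·P_in = 0.919 × 172749 = 158756 W
n = 1147 rpm
ω = 2π×1147/60 = 120.1 rad/s
τ = P_out/ω = 158756/120.1 = 1322 N·m
In lb·ft: 1322/1.356 = 975 lb·ft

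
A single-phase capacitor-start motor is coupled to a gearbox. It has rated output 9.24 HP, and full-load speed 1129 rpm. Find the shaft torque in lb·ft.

43 lb·ft

P_out = 9.24 × 746 = 6893 W
ω = 2π × 1129/60 = 118.2 rad/s
τ = P_out/ω = 6893/118.2 = 58.32 N·m
In lb·ft: 58.32/1.356 = 43 lb·ft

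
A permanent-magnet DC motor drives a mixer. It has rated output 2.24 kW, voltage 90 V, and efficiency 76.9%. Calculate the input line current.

P_out = 2.24 kW = 2240 W
P_in = P_out / η = 2240 / 0.769 = 2913 W
I = P_in / V = 2913 / 90 = 32.4 A

32.4 A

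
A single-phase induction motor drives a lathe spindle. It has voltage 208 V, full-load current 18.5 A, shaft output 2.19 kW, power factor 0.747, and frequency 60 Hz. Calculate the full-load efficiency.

P_out = 2.19 kW = 2190 W
P_in = V·I·cosφ = 208 × 18.5 × 0.747 = 2874 W
η = P_out / P_in = 2190 / 2874 = 0.762 = 76.2%

76.2 %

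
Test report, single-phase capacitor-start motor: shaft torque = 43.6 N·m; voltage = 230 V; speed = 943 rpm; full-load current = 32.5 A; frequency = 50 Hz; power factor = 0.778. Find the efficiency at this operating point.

74.0 %

ω = 2π × 943/60 = 98.75 rad/s; P_out = τω = 43.6 × 98.75 = 4306 W
P_in = V·I·cosφ = 230 × 32.5 × 0.778 = 5816 W
η = P_out / P_in = 4306 / 5816 = 0.740 = 74.0%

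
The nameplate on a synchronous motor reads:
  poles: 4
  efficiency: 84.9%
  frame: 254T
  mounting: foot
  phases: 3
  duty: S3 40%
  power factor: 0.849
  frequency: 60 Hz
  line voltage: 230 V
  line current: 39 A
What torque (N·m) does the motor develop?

P_in = √3·V·I·cosφ = 1.732 × 230 × 39 × 0.849 = 13190 W
P_out = η·P_in = 0.849 × 13190 = 11198 W
n = n_s = 120×60/4 = 1800 rpm (synchronous)
ω = 2π×1800/60 = 188.5 rad/s
τ = P_out/ω = 11198/188.5 = 59.4 N·m

59.4 N·m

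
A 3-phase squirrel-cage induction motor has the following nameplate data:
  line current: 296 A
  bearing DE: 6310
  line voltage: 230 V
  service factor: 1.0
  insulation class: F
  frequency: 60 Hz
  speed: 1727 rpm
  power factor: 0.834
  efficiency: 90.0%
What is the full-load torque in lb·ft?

P_in = √3·V·I·cosφ = 1.732 × 230 × 296 × 0.834 = 98341 W
P_out = η·P_in = 0.9 × 98341 = 88507 W
n = 1727 rpm
ω = 2π×1727/60 = 180.9 rad/s
τ = P_out/ω = 88507/180.9 = 489.3 N·m
In lb·ft: 489.3/1.356 = 361 lb·ft

361 lb·ft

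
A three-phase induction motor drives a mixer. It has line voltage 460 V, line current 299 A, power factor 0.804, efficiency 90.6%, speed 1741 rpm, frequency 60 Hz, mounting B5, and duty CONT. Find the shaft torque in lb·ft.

702 lb·ft

P_in = √3·V·I·cosφ = 1.732 × 460 × 299 × 0.804 = 191528 W
P_out = η·P_in = 0.906 × 191528 = 173524 W
n = 1741 rpm
ω = 2π×1741/60 = 182.3 rad/s
τ = P_out/ω = 173524/182.3 = 951.9 N·m
In lb·ft: 951.9/1.356 = 702 lb·ft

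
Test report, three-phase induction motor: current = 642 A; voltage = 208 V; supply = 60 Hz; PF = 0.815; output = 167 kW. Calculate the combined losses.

21.5 kW

P_in = √3·V·I·cosφ = 1.732×208×642×0.815 = 188497 W
P_out = 167000 W
Losses = P_in − P_out = 188497 − 167000 = 21497 W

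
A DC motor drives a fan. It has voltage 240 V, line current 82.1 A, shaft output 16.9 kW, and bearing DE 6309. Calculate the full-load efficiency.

85.8 %

P_out = 16.9 kW = 16900 W
P_in = V·I = 240 × 82.1 = 19704 W
η = P_out / P_in = 16900 / 19704 = 0.858 = 85.8%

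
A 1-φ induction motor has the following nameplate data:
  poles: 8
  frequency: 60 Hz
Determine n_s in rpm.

n_s = 120f/p = 120×60/8 = 900 rpm

900 rpm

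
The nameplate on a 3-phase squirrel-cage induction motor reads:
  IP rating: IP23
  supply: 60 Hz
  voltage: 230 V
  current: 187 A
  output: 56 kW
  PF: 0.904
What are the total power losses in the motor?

P_in = √3·V·I·cosφ = 1.732×230×187×0.904 = 67342 W
P_out = 56000 W
Losses = P_in − P_out = 67342 − 56000 = 11342 W

11.3 kW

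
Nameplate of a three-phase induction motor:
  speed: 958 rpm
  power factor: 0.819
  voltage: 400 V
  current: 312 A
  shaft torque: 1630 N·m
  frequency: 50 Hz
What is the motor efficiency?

92.4 %

ω = 2π × 958/60 = 100.3 rad/s; P_out = τω = 1630 × 100.3 = 163489 W
P_in = √3·V_L·I_L·cosφ = 1.732 × 400 × 312 × 0.819 = 177030 W
η = P_out / P_in = 163489 / 177030 = 0.924 = 92.4%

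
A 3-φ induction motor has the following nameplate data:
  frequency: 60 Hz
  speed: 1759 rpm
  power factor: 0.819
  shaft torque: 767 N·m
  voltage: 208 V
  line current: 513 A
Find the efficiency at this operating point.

ω = 2π × 1759/60 = 184.2 rad/s; P_out = τω = 767 × 184.2 = 141281 W
P_in = √3·V_L·I_L·cosφ = 1.732 × 208 × 513 × 0.819 = 151360 W
η = P_out / P_in = 141281 / 151360 = 0.933 = 93.3%

93.3 %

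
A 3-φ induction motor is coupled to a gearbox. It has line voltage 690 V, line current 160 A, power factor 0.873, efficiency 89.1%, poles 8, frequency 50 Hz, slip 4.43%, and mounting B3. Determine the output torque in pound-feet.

P_in = √3·V·I·cosφ = 1.732 × 690 × 160 × 0.873 = 166929 W
P_out = η·P_in = 0.891 × 166929 = 148734 W
n_s = 120×50/8 = 750 rpm; n = 750×(1−0.0443) = 717 rpm
ω = 2π×717/60 = 75.08 rad/s
τ = P_out/ω = 148734/75.08 = 1981 N·m
In lb·ft: 1981/1.356 = 1460 lb·ft

1460 lb·ft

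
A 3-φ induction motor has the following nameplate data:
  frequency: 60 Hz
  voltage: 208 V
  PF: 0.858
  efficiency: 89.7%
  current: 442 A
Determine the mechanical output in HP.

164 HP

P_in = √3·V·I·cosφ = 1.732 × 208 × 442 × 0.858 = 136622 W
P_out = η·P_in = 0.897 × 136622 = 122550 W
= 122550/746 = 164 HP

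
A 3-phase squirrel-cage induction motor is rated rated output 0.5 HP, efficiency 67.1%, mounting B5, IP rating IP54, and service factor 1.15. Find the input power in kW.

0.556 kW

P_out = 0.5 × 746 = 373 W
P_in = P_out/η = 373/0.671 = 556 W = 0.556 kW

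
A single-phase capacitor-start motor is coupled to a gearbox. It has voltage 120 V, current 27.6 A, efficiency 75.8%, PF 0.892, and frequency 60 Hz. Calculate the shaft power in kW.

P_in = V·I·cosφ = 120 × 27.6 × 0.892 = 2954 W
P_out = η·P_in = 0.758 × 2954 = 2239 W

2.24 kW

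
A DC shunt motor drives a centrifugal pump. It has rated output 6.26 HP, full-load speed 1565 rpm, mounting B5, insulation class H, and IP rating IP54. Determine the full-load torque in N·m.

28.5 N·m

P_out = 6.26 × 746 = 4670 W
ω = 2π × 1565/60 = 163.9 rad/s
τ = P_out/ω = 4670/163.9 = 28.5 N·m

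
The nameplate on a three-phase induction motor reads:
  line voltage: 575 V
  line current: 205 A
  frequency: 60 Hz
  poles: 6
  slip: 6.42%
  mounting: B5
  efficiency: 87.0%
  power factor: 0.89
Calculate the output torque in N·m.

P_in = √3·V·I·cosφ = 1.732 × 575 × 205 × 0.89 = 181702 W
P_out = η·P_in = 0.87 × 181702 = 158081 W
n_s = 120×60/6 = 1200 rpm; n = 1200×(1−0.0642) = 1123 rpm
ω = 2π×1123/60 = 117.6 rad/s
τ = P_out/ω = 158081/117.6 = 1340 N·m

1340 N·m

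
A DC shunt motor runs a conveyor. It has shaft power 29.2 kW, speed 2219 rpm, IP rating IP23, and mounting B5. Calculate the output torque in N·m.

126 N·m

ω = 2π × 2219/60 = 232.4 rad/s
τ = P/ω = 29200/232.4 = 126 N·m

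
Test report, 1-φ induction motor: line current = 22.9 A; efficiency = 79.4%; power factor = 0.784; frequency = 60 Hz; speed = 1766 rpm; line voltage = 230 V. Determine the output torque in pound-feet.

13.1 lb·ft

P_in = V·I·cosφ = 230 × 22.9 × 0.784 = 4129 W
P_out = η·P_in = 0.794 × 4129 = 3278 W
n = 1766 rpm
ω = 2π×1766/60 = 184.9 rad/s
τ = P_out/ω = 3278/184.9 = 17.73 N·m
In lb·ft: 17.73/1.356 = 13.1 lb·ft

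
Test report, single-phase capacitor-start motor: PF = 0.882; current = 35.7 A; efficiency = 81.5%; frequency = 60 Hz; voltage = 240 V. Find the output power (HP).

P_in = V·I·cosφ = 240 × 35.7 × 0.882 = 7557 W
P_out = η·P_in = 0.815 × 7557 = 6159 W
= 6159/746 = 8.26 HP

8.26 HP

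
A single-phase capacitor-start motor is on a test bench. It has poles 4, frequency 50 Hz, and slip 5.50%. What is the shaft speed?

n_s = 120f/p = 120×50/4 = 1500 rpm
n = n_s(1 − s) = 1500 × (1 − 0.055) = 1418 rpm

1418 rpm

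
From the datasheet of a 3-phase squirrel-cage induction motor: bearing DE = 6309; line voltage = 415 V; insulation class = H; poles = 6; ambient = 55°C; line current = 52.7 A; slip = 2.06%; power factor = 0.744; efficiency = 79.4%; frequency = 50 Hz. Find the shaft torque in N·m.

218 N·m

P_in = √3·V·I·cosφ = 1.732 × 415 × 52.7 × 0.744 = 28183 W
P_out = η·P_in = 0.794 × 28183 = 22377 W
n_s = 120×50/6 = 1000 rpm; n = 1000×(1−0.0206) = 979 rpm
ω = 2π×979/60 = 102.5 rad/s
τ = P_out/ω = 22377/102.5 = 218 N·m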